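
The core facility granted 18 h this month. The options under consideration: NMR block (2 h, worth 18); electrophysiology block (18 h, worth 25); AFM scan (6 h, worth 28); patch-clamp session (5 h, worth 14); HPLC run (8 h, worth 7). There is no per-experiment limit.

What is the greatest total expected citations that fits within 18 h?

Density check — NMR block 9.00, AFM scan 4.67, patch-clamp session 2.80, electrophysiology block 1.39 are the best per h.
The ratio ordering already packs tightly: 9×NMR block, 18 h, 162.
That's the maximum — no swap from here does better than 162.

162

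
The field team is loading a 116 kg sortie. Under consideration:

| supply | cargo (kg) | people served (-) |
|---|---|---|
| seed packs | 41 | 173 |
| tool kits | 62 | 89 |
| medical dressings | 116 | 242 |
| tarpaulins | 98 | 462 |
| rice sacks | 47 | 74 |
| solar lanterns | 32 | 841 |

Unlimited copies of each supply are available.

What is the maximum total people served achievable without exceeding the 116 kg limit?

2523

Best packing: 3×solar lanterns — 96 kg, 2523 total.
Every other selection either busts 116 kg or fails to beat 2523.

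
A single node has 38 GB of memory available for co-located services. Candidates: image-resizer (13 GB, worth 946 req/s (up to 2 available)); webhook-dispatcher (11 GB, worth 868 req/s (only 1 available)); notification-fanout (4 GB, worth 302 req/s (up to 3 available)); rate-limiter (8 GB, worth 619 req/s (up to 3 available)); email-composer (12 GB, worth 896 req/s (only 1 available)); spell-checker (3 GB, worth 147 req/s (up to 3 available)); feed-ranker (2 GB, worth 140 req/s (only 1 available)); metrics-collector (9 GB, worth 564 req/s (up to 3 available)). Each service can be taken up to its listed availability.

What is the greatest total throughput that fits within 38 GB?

The ratio heuristic lands on webhook-dispatcher + 3×rate-limiter + feed-ranker (2865) but leaves 1 GB idle.
The 11 GB tied up in webhook-dispatcher is better spent on 3×notification-fanout — total rises to 2903 (38 GB).

2903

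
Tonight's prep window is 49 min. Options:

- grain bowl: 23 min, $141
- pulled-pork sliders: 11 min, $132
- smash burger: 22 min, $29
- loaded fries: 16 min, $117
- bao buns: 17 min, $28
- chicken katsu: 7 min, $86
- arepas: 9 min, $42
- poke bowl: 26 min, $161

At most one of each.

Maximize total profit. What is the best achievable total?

Ranking by ratio (profit/min): chicken katsu 12.29, pulled-pork sliders 12.00, loaded fries 7.31, poke bowl 6.19.
Taking the top-ratio dishes first gives pulled-pork sliders + loaded fries + chicken katsu + arepas for 377 (43 min).
Replace loaded fries and arepas with poke bowl: the trade gains 2 net, giving 379 at 44 min.
The closest alternative, pulled-pork sliders + loaded fries + chicken katsu + arepas, reaches only 377.

379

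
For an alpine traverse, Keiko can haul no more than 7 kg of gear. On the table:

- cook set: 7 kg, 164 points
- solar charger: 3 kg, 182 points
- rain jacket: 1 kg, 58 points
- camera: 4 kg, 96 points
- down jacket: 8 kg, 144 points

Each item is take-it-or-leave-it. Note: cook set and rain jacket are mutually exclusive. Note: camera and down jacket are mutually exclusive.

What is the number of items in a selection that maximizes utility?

Best achievable utility is 278.
For example solar charger + camera achieves it, using 7 kg.
Any selection reaching 278 contains exactly 2 items.

2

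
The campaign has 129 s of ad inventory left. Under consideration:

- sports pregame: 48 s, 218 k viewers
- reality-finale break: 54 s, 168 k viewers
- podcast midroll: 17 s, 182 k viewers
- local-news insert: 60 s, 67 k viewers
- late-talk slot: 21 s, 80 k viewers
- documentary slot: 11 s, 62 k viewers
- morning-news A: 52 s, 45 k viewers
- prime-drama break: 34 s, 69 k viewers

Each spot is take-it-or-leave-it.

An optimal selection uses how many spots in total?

The maximum expected reach within 129 s is 568.
One optimal bundle: sports pregame + reality-finale break + podcast midroll (119 s).
Any selection reaching 568 contains exactly 3 spots.

3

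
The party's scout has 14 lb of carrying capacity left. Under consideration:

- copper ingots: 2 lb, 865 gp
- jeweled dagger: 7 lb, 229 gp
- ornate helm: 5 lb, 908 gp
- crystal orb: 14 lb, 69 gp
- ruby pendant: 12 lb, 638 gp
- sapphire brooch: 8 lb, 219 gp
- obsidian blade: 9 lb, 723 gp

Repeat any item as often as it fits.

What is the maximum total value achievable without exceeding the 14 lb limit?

6055

Best packing: 7×copper ingots — 14 lb, 6055 total.
That's the maximum — no swap from here does better than 6055.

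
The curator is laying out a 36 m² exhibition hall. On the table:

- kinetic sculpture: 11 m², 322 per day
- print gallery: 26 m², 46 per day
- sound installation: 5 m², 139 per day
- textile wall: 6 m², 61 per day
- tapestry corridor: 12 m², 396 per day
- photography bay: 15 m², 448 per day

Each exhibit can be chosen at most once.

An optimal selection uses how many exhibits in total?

The maximum expected visitors within 36 m² is 983.
One optimal bundle: sound installation + tapestry corridor + photography bay (32 m²).
Every optimal selection uses 3 exhibits.

3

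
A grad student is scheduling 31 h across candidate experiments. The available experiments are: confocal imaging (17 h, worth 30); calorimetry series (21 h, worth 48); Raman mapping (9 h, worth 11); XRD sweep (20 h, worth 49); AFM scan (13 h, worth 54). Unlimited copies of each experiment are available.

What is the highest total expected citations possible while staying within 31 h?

108

The ratio ordering already packs tightly: 2×AFM scan, 26 h, 108.
That's the maximum — no swap from here does better than 108.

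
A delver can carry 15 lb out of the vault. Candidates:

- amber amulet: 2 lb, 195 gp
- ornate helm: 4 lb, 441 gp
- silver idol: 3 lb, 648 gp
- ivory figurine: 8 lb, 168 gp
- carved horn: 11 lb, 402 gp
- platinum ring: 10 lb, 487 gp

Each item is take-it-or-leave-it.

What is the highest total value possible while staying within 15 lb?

The ratio heuristic lands on amber amulet + ornate helm + silver idol (1284) but leaves 6 lb idle.
Dropping ornate helm frees 4 lb; slotting in platinum ring (10 lb) lifts the total to 1330 at 15 lb.
No other feasible combination exceeds 1330.

1330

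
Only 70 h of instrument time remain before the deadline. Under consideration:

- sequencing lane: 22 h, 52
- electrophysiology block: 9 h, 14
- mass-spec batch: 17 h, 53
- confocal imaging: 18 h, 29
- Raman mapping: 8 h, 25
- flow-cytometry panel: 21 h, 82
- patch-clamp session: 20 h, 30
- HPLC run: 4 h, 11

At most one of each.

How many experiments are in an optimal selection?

The maximum expected citations within 70 h is 212.
One optimal bundle: sequencing lane + mass-spec batch + Raman mapping + flow-cytometry panel (68 h).
All optima have 4 experiments.

4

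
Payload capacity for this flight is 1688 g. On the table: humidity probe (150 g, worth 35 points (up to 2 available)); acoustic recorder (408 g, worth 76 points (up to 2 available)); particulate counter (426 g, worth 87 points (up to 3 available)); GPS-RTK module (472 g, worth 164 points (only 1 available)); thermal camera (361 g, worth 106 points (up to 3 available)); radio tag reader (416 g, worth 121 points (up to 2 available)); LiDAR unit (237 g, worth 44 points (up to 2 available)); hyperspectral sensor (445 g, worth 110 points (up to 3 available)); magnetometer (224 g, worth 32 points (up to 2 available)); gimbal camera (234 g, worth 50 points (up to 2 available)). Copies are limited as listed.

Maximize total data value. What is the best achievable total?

512

The ratio heuristic lands on GPS-RTK module + 3×thermal camera (482) but leaves 133 g idle.
Dropping 2×thermal camera frees 722 g; slotting in 2×radio tag reader (832 g) lifts the total to 512 at 1665 g.
No other feasible combination exceeds 512.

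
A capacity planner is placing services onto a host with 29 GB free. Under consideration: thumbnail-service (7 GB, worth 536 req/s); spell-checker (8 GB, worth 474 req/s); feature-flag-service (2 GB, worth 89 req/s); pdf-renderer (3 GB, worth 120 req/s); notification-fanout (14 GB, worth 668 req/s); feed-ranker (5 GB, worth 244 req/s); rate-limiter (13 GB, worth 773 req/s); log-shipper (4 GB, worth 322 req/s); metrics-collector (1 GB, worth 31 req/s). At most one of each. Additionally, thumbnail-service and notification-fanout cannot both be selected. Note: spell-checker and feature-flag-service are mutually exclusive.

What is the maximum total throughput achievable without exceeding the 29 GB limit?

1875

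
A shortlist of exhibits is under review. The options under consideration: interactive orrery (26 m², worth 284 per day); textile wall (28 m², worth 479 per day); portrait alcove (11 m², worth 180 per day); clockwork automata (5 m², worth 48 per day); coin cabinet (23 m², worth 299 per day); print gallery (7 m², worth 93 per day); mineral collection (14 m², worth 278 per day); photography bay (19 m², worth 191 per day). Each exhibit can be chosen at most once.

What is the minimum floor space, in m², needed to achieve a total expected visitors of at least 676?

Look for the lowest-floor combination reaching 676.
textile wall + mineral collection reaches 757 using 42 m².
Below 42 m² the best achievable stays under 676.

42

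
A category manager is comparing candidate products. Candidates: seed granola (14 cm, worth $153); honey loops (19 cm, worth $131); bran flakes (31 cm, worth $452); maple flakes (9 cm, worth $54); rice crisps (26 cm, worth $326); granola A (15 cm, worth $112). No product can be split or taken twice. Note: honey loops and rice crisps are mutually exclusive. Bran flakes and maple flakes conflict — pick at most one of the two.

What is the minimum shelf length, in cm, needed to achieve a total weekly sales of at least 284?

26

Look for the lowest-shelf combination reaching 284.
rice crisps: 326 weekly sales at 26 cm.
No combination under 26 cm hits 284.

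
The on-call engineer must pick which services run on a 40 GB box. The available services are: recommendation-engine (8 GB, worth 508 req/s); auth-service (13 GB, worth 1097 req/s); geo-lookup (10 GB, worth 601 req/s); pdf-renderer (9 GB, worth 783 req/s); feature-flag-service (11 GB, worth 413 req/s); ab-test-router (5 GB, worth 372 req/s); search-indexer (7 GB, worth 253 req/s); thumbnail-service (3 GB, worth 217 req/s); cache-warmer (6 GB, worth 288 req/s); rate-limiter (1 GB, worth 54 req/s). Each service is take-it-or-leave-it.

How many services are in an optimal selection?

5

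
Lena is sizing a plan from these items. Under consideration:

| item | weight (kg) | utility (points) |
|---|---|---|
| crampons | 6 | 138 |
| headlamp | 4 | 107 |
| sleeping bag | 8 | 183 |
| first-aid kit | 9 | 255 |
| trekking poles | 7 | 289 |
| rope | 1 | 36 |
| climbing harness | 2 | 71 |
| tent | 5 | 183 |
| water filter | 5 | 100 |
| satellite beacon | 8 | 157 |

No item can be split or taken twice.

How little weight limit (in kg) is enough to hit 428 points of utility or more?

Look for the lowest-weight combination reaching 428.
headlamp + trekking poles + rope reaches 432 using 12 kg.
Below 12 kg the best achievable stays under 428.

12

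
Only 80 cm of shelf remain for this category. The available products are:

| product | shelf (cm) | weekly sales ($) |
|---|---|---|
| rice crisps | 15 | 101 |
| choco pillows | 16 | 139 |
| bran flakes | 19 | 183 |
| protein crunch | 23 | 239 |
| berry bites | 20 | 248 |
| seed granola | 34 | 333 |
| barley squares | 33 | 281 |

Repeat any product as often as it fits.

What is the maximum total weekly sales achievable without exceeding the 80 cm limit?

The ratio ordering already packs tightly: 4×berry bites, 80 cm, 992.
That's the maximum — no swap from here does better than 992.

992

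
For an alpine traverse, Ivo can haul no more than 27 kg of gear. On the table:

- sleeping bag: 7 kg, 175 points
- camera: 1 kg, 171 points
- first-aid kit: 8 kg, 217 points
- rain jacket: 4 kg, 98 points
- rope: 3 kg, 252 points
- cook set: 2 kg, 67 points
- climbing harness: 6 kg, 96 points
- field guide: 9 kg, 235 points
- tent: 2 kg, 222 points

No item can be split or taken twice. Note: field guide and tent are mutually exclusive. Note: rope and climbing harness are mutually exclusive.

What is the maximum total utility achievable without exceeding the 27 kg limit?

1202

By utility per kg: camera 171.00, tent 111.00, rope 84.00 lead.
Taking sleeping bag + camera + first-aid kit + rain jacket + rope + cook set + tent: 27 kg used, 1202 in utility.
Nothing else feasible within 27 kg beats 1202.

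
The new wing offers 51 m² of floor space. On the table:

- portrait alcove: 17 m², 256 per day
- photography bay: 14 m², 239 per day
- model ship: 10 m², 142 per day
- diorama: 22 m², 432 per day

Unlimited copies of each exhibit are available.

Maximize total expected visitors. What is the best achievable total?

910

A density-first pass picks 2×diorama — 864 at 44 m².
Dropping diorama frees 22 m²; slotting in 2×photography bay (28 m²) lifts the total to 910 at 50 m².
The spare 1 m² is too small for any remaining exhibit, and no exchange beats 910.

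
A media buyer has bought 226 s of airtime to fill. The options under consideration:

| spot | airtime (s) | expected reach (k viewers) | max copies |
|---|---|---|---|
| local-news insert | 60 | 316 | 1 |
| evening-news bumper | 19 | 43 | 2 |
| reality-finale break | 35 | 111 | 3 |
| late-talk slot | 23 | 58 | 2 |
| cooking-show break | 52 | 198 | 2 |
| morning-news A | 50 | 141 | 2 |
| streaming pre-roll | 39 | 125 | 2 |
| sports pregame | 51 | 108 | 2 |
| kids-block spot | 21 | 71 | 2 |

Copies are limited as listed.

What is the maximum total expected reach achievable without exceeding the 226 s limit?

908

Ranking by ratio (expected reach/s): local-news insert 5.27, cooking-show break 3.81, kids-block spot 3.38.
The ratio heuristic lands on local-news insert + evening-news bumper + 2×cooking-show break + 2×kids-block spot (897) but leaves 1 s idle.
The 40 s tied up in evening-news bumper and kids-block spot is better spent on streaming pre-roll — total rises to 908 (224 s).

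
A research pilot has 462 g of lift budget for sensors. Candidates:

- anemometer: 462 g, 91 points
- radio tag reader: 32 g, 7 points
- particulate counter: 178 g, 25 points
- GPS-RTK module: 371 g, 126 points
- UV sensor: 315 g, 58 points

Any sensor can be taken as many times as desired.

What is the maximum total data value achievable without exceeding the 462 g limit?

140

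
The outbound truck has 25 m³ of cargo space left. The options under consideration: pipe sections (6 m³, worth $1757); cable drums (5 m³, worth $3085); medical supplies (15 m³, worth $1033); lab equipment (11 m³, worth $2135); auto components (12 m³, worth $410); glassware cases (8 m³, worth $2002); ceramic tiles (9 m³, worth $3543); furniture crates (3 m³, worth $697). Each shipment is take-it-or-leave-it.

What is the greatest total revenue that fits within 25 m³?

9327

Filling by ratio: pipe sections + cable drums + ceramic tiles + furniture crates for 9082, with 2 m³ left unused.
The 6 m³ tied up in pipe sections is better spent on glassware cases — total rises to 9327 (25 m³).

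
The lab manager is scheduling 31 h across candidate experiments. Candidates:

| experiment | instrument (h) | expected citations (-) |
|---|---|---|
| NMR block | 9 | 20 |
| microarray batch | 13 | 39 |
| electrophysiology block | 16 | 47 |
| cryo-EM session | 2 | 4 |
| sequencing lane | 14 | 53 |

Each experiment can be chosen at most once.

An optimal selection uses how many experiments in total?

Best achievable expected citations is 100.
One optimal bundle: electrophysiology block + sequencing lane (30 h).
Every optimal selection uses 2 experiments.

2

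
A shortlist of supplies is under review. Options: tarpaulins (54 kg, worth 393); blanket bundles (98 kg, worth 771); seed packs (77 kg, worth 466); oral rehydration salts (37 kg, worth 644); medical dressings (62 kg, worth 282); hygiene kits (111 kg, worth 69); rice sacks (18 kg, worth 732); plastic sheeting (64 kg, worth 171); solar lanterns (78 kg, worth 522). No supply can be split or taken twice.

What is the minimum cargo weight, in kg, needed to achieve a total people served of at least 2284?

187

Look for the lowest-cargo combination reaching 2284.
tarpaulins + oral rehydration salts + rice sacks + solar lanterns reaches 2291 using 187 kg.
Below 187 kg the best achievable stays under 2284.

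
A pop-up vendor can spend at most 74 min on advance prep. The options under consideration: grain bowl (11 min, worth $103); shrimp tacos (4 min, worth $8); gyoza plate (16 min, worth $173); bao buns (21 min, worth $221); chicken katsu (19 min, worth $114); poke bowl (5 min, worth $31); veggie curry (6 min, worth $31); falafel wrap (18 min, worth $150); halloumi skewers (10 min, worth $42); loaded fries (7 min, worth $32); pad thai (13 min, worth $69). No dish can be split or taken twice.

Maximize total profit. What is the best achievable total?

Greedy by ratio would take grain bowl + gyoza plate + bao buns + poke bowl + falafel wrap: 71 min used, total 678.
The 5 min tied up in poke bowl is better spent on loaded fries — total rises to 679 (73 min).
No other feasible combination exceeds 679.

679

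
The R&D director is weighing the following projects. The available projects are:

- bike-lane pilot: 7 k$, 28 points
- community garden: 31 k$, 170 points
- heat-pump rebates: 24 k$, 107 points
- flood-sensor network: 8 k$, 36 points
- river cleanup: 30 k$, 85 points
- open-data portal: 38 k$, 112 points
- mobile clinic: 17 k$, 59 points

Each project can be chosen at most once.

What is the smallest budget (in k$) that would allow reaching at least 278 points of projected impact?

Need the lightest bundle worth ≥ 278.
bike-lane pilot + community garden + heat-pump rebates reaches 305 using 62 k$.
Below 62 k$ the best achievable stays under 278.

62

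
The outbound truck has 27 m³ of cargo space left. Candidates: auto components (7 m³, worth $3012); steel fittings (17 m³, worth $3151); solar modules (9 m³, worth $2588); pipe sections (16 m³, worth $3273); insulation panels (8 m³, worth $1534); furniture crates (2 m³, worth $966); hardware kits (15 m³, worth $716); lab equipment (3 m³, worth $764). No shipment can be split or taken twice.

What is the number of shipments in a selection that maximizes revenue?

Optimal total is 8100.
One optimal bundle: auto components + solar modules + insulation panels + furniture crates (26 m³).
All optima have 4 shipments.

4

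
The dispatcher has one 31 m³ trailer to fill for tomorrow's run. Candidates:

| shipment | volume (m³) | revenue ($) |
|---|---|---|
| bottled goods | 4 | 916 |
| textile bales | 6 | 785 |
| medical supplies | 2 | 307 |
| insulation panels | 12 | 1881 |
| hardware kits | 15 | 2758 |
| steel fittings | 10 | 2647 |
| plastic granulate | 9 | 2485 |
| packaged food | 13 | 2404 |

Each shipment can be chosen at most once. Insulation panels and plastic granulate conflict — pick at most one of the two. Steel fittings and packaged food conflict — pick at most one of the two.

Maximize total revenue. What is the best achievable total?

7140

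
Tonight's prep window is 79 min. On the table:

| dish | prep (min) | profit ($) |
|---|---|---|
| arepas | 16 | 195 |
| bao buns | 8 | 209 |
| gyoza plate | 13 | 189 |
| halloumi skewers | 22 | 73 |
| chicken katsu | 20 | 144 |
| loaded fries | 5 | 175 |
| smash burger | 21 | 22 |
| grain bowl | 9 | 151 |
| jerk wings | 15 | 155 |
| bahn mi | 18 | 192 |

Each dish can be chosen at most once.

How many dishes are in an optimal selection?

Best achievable profit is 1115.
arepas + bao buns + gyoza plate + loaded fries + jerk wings + bahn mi hits 1115 at 75 min.
Any selection reaching 1115 contains exactly 6 dishes.

6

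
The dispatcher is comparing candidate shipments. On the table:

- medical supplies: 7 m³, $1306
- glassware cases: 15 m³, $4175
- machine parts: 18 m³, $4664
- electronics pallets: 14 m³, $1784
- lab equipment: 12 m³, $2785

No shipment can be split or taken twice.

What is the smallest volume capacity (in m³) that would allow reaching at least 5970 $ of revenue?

25

Minimise m³ subject to total revenue ≥ 5970.
medical supplies + machine parts: 5970 revenue at 25 m³.
No combination under 25 m³ hits 5970.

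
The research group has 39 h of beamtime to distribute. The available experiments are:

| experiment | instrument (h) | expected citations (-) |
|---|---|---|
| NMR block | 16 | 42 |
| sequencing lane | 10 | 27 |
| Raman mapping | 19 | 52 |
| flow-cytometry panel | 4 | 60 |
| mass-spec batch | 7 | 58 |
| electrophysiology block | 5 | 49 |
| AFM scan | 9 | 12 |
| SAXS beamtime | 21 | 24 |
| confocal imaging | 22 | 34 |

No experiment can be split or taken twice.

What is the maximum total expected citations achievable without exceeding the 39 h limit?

219

The ratio ordering already packs tightly: Raman mapping + flow-cytometry panel + mass-spec batch + electrophysiology block, 35 h, 219.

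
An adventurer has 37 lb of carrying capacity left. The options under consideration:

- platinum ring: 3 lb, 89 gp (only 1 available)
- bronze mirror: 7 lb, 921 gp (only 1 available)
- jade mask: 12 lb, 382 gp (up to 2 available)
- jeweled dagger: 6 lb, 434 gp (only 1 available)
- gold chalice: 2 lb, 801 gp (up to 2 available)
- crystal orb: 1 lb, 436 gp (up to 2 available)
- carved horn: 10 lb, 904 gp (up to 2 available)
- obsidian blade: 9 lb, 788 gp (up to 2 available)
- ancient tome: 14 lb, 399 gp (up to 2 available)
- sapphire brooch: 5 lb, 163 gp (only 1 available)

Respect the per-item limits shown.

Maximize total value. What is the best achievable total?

Greedy by ratio would take platinum ring + bronze mirror + 2×gold chalice + 2×crystal orb + 2×carved horn: 36 lb used, total 5292.
The 23 lb tied up in platinum ring and 2×carved horn is better spent on jeweled dagger + 2×obsidian blade — total rises to 5405 (37 lb).
No other feasible combination exceeds 5405.

5405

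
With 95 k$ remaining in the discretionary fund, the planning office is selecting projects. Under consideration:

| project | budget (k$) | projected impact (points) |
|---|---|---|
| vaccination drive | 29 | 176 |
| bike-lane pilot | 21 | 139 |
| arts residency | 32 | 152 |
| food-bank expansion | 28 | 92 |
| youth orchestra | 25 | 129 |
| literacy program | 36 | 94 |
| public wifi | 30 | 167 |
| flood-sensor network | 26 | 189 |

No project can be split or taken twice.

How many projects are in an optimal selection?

3

Optimal total is 532.
One optimal bundle: vaccination drive + public wifi + flood-sensor network (85 k$).
Every optimal selection uses 3 projects.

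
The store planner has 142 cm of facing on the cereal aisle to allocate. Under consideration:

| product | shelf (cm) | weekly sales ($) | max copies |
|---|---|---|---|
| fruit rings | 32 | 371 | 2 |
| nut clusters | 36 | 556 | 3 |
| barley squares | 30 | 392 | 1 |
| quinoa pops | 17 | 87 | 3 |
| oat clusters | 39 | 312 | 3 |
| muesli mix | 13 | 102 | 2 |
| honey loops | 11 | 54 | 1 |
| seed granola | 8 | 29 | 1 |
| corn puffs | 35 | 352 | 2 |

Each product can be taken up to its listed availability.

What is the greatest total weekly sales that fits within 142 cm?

Density check — nut clusters 15.44, barley squares 13.07, fruit rings 11.59, corn puffs 10.06 are the best per cm.
3×nut clusters + barley squares uses 138 of the 142 cm and totals 2060.
No other feasible combination exceeds 2060.

2060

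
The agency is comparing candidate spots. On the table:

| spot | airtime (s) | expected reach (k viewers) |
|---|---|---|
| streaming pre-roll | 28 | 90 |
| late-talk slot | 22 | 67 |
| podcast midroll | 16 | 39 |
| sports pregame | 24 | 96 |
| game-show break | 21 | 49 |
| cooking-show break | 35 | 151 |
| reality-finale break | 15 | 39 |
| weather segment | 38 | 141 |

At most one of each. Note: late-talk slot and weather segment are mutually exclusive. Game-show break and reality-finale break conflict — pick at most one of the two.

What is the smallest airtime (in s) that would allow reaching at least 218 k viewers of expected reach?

57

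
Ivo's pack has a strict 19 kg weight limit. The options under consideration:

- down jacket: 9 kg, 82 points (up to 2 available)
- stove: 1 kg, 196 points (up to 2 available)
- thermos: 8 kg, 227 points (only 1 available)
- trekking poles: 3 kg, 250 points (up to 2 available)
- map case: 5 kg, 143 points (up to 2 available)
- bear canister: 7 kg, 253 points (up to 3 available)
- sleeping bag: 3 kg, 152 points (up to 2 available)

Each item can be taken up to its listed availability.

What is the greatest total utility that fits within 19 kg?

1339

2×stove + 2×trekking poles + map case + 2×sleeping bag uses 19 of the 19 kg and totals 1339.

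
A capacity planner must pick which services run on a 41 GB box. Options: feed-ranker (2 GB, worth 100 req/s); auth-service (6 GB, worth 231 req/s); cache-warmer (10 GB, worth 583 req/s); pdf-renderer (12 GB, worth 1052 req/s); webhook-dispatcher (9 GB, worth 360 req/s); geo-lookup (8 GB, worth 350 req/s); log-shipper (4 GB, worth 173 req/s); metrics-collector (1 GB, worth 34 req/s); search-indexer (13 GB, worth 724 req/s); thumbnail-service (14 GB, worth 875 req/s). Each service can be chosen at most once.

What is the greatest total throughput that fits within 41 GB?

2751

Ranking by ratio (throughput/GB): pdf-renderer 87.67, thumbnail-service 62.50, cache-warmer 58.30, search-indexer 55.69.
A density-first pass picks feed-ranker + cache-warmer + pdf-renderer + metrics-collector + thumbnail-service — 2644 at 39 GB.
Replace cache-warmer and metrics-collector with search-indexer: the trade gains 107 net, giving 2751 at 41 GB.
That's the maximum — no swap from here does better than 2751.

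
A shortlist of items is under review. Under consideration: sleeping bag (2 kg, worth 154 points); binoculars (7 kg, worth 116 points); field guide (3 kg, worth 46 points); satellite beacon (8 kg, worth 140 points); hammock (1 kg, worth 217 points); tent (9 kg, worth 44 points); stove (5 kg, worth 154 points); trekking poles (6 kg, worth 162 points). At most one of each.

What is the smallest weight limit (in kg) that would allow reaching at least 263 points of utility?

Need the lightest bundle worth ≥ 263.
sleeping bag + hammock reaches 371 using 3 kg.
No combination under 3 kg hits 263.

3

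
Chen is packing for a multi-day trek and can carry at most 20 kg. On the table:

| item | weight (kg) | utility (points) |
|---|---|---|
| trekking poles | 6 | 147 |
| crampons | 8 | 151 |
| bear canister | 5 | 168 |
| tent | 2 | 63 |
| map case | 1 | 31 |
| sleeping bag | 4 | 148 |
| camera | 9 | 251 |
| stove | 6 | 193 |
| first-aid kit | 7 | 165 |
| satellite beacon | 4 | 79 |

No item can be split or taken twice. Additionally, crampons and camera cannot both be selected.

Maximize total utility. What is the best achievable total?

630

Filling by ratio: bear canister + tent + map case + sleeping bag + stove for 603, with 2 kg left unused.
Dropping map case and stove frees 7 kg; slotting in camera (9 kg) lifts the total to 630 at 20 kg.
The closest alternative, map case + sleeping bag + camera + stove, reaches only 623.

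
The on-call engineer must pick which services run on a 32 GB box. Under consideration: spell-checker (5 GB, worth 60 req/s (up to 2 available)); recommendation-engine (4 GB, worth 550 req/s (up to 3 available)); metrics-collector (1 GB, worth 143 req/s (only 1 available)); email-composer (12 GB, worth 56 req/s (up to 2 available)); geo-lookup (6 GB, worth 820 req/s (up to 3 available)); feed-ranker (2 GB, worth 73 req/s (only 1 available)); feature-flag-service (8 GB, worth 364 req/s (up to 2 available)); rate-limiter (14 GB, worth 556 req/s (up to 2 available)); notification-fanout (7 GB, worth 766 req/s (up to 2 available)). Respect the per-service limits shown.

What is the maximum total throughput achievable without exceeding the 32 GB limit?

By throughput per GB: metrics-collector 143.00, recommendation-engine 137.50, geo-lookup 136.67 lead.
The ratio ordering already packs tightly: 3×recommendation-engine + metrics-collector + 3×geo-lookup, 31 GB, 4253.

4253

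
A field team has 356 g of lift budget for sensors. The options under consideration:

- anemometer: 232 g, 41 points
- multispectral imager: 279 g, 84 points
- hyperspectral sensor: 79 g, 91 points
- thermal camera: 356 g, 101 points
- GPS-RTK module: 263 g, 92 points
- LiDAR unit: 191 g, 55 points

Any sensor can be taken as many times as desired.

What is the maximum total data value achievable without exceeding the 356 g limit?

364

The ratio ordering already packs tightly: 4×hyperspectral sensor, 316 g, 364.
Every other selection either busts 356 g or fails to beat 364.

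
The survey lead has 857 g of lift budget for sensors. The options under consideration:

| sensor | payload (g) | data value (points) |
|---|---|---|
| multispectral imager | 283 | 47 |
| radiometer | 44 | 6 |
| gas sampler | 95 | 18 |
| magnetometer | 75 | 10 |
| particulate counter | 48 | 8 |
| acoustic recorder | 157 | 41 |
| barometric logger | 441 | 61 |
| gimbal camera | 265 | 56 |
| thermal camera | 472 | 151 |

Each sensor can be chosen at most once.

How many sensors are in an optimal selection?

Best achievable data value is 228.
For example gas sampler + magnetometer + particulate counter + acoustic recorder + thermal camera achieves it, using 847 g.
Every optimal selection uses 5 sensors.

5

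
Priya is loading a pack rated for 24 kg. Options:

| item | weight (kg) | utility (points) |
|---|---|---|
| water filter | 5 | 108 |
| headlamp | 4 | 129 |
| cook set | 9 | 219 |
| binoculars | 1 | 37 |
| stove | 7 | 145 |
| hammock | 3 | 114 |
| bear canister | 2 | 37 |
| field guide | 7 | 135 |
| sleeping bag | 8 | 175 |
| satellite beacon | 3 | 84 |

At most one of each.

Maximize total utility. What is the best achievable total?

654

Filling by ratio: headlamp + cook set + binoculars + hammock + bear canister + satellite beacon for 620, with 2 kg left unused.
Replace binoculars and bear canister with water filter: the trade gains 34 net, giving 654 at 24 kg.
An exhaustive check of the 1024 subsets confirms 654.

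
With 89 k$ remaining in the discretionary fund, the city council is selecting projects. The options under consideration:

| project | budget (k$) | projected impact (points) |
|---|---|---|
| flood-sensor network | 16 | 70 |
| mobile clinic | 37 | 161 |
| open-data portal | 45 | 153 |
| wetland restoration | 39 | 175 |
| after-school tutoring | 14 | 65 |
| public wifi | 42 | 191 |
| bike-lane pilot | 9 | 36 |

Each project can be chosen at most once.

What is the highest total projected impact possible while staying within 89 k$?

388

The ratio heuristic lands on flood-sensor network + after-school tutoring + public wifi + bike-lane pilot (362) but leaves 8 k$ idle.
The 30 k$ tied up in flood-sensor network and after-school tutoring is better spent on mobile clinic — total rises to 388 (88 k$).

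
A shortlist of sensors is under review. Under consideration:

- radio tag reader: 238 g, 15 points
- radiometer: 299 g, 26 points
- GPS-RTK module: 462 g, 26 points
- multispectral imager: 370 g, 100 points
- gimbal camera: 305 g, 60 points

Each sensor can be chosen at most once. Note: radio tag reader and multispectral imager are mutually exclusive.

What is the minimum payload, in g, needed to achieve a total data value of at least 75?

370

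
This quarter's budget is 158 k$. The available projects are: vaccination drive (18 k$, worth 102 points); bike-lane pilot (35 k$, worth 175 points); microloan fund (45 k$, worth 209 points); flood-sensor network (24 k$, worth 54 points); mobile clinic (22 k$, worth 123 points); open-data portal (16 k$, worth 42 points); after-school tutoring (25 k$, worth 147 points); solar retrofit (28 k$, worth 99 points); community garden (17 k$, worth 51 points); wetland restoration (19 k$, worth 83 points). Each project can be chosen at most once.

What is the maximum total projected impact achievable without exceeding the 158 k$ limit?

763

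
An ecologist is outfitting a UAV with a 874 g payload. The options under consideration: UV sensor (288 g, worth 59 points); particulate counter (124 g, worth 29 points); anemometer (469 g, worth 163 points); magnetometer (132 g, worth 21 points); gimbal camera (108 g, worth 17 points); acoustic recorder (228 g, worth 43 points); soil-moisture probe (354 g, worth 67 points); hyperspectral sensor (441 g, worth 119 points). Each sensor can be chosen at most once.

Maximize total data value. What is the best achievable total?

239

Taking the top-ratio sensors first gives particulate counter + anemometer + acoustic recorder for 235 (821 g).
Replace particulate counter and acoustic recorder with UV sensor + gimbal camera: the trade gains 4 net, giving 239 at 865 g.
Runner-up particulate counter + anemometer + acoustic recorder tops out at 235.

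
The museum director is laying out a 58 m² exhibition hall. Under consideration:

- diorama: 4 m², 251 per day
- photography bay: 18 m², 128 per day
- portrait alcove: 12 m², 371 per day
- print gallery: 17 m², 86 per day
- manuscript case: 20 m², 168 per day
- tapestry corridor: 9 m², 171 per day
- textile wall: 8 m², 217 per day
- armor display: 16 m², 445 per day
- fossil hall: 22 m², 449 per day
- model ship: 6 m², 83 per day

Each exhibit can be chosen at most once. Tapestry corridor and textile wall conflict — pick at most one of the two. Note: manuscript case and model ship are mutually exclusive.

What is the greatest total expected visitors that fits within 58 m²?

1516

By expected visitors per m²: diorama 62.75, portrait alcove 30.92, armor display 27.81 lead.
Diorama + portrait alcove + armor display + fossil hall uses 54 of the 58 m² and totals 1516.
The spare 4 m² is too small for any remaining exhibit, and no feasible exchange beats 1516.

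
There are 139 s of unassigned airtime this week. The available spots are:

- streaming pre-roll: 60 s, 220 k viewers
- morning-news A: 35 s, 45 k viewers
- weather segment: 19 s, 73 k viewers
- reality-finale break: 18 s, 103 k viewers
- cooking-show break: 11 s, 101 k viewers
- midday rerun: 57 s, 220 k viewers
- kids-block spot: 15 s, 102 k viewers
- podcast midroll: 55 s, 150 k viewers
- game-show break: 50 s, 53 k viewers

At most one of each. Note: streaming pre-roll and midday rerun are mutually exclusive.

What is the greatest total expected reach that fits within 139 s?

599

Streaming pre-roll + weather segment + reality-finale break + cooking-show break + kids-block spot uses 123 of the 139 s and totals 599.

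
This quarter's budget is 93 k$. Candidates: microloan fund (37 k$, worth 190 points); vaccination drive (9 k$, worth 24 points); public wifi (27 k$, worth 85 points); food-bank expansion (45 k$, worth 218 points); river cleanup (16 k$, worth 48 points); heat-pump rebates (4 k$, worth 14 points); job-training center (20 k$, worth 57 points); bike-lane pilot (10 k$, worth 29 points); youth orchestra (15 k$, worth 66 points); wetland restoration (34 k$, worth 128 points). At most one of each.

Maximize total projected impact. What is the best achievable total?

437

Ranking by ratio (projected impact/k$): microloan fund 5.14, food-bank expansion 4.84, youth orchestra 4.40.
Taking the top-ratio projects first gives microloan fund + food-bank expansion + heat-pump rebates for 422 (86 k$).
The 4 k$ tied up in heat-pump rebates is better spent on bike-lane pilot — total rises to 437 (92 k$).
Every other selection either busts 93 k$ or fails to beat 437.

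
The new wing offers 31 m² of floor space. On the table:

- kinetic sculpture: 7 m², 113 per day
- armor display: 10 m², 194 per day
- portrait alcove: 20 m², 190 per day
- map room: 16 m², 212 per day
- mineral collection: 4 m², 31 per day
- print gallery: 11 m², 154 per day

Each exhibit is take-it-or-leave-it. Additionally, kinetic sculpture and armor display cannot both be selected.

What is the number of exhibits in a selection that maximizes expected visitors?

3

Best achievable expected visitors is 437.
One optimal bundle: armor display + map room + mineral collection (30 m²).
Any selection reaching 437 contains exactly 3 exhibits.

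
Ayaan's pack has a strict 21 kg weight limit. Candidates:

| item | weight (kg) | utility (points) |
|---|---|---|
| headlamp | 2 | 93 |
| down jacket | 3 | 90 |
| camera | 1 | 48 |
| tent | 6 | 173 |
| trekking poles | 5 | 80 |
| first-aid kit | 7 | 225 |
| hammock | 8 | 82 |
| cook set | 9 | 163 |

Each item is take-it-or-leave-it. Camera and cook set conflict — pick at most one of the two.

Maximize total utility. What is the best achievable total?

629

Ranking by ratio (utility/kg): camera 48.00, headlamp 46.50, first-aid kit 32.14.
Best packing: headlamp + down jacket + camera + tent + first-aid kit — 19 kg, 629 total.
Nothing else feasible within 21 kg beats 629.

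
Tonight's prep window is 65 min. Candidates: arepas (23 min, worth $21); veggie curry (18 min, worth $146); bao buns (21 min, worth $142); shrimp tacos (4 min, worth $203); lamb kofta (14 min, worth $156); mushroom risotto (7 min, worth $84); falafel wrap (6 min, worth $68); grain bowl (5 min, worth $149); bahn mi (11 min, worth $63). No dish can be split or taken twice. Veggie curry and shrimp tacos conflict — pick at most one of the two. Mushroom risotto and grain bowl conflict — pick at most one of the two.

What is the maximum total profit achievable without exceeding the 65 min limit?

By profit per min: shrimp tacos 50.75, grain bowl 29.80, mushroom risotto 12.00, falafel wrap 11.33 lead.
Bao buns + shrimp tacos + lamb kofta + falafel wrap + grain bowl + bahn mi uses 61 of the 65 min and totals 781.
That's the maximum — no feasible swap from here does better than 781.

781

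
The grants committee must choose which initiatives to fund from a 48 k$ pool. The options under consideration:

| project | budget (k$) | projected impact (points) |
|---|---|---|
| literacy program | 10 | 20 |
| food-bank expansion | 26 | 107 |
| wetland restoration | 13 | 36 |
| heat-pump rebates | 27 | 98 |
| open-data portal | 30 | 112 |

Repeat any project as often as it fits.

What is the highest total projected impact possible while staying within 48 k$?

148

The ratio heuristic lands on food-bank expansion + wetland restoration (143) but leaves 9 k$ idle.
The 26 k$ tied up in food-bank expansion is better spent on open-data portal — total rises to 148 (43 k$).
That's the maximum — no swap from here does better than 148.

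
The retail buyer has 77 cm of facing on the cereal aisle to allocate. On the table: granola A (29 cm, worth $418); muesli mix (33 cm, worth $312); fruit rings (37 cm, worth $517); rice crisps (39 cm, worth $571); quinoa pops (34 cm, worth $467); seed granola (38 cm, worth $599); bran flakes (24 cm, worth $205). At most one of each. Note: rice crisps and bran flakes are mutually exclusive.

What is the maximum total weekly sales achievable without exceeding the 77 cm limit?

Best packing: rice crisps + seed granola — 77 cm, 1170 total.
Next best is fruit rings + seed granola at 1116 (75 cm) — short by 54.

1170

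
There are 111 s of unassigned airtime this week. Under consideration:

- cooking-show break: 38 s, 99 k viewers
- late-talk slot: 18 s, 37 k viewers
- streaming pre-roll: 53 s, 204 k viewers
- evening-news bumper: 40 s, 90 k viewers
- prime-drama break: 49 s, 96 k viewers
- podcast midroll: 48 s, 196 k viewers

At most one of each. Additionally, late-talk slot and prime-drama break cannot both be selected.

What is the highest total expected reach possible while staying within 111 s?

Best packing: streaming pre-roll + podcast midroll — 101 s, 400 total.

400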